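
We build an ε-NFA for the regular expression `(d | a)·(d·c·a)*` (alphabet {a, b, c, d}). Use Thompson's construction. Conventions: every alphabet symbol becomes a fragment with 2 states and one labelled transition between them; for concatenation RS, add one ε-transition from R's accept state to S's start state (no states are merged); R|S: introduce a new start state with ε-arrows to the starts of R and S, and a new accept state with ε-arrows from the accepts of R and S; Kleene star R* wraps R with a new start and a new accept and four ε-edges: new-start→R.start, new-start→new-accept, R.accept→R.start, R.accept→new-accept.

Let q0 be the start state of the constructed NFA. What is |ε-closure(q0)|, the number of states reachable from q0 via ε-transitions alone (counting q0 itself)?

Work bottom-up. For each fragment F, track |ε-closure(F.start)| and whether F's accept lies in that closure (i.e. whether F accepts ε). A single-symbol fragment has closure size 1 and does not accept ε.
  d | a : new start ε-reaches every alternative's start; none of them accept ε, so the new accept is not reached: C = 1 + 1 + 1 = 3
  d·c·a : same as the first factor's closure: C = 1
  (d·c·a)* : C = 1 (new start) + 1 (body) + 1 (new accept) = 3
  (d | a)·(d·c·a)* : C equals the left operand's closure size = 3 (its accept is not ε-reachable, so the closure stops there)

3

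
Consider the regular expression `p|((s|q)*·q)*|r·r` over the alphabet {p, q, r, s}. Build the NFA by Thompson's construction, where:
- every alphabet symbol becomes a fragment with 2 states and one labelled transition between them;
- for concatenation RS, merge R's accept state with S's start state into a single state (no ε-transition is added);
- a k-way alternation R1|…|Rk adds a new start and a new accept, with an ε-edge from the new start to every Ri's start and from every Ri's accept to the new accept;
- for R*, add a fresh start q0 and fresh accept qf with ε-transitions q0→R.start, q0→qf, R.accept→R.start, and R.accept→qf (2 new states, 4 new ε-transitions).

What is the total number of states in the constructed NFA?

Per subexpression:
Each of the 6 symbol leaves contributes a 2-state fragment.
  s|q : 6 states
  (s|q)* : 8 states
  (s|q)*·q : 9 states
  ((s|q)*·q)* : 11 states
  r·r : 3 states
  p|((s|q)*·q)*|r·r : 18 states

18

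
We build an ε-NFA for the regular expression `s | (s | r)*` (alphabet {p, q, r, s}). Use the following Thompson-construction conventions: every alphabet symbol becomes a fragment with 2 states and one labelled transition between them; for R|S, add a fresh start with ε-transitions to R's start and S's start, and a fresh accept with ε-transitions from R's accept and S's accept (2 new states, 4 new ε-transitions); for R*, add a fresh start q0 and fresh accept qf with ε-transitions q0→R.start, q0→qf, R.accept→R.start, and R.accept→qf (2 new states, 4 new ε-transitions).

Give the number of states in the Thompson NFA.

Recursing over subexpressions:
Each of the 3 symbol leaves contributes a 2-state fragment.
  s | r → 6 states
  (s | r)* → 8 states
  s | (s | r)* → 12 states

12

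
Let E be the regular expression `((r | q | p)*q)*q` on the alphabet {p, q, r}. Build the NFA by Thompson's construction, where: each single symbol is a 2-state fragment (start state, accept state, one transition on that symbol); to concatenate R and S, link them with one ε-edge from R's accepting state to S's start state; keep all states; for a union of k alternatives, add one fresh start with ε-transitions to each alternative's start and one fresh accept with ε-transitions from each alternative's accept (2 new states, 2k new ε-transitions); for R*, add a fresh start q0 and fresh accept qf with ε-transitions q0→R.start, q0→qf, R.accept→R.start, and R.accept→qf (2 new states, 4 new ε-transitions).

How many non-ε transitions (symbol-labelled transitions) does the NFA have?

Recursing over subexpressions:
Each of the 5 symbol leaves contributes exactly 1 symbol transition.
  r | q | p — 3 symbol transitions
  (r | q | p)* — 3 symbol transitions
  (r | q | p)*q — 4 symbol transitions
  ((r | q | p)*q)* — 4 symbol transitions
  ((r | q | p)*q)*q — 5 symbol transitions

5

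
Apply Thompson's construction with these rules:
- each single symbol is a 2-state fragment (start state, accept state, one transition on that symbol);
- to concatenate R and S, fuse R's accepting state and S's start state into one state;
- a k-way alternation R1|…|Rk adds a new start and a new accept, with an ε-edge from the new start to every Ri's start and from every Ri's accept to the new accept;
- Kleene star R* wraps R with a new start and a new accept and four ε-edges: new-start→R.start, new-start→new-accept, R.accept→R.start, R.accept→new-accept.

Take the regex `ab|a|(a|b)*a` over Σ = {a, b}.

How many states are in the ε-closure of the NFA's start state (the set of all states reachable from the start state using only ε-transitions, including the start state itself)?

8

Let C(F) = |ε-closure(F.start)| within fragment F, and note whether F accepts ε. Symbol fragments have C = 1 and do not accept ε. Then:
  ab — same as the first factor's closure: |closure| = 1
  a|b — |closure| = 1 + 1 + 1 = 3 (the new accept is not ε-reachable since no branch accepts ε)
  (a|b)* — new start has ε-edges to the inner start and to the new accept, so |closure| = 2 + 3 = 5
  (a|b)*a — |closure| = 5 + (1−1) = 5 (closure spills across the concat boundary because the left factor accepts ε)
  ab|a|(a|b)*a — |closure| = 1 + 1 + 1 + 5 = 8 (the new accept is not ε-reachable since no branch accepts ε)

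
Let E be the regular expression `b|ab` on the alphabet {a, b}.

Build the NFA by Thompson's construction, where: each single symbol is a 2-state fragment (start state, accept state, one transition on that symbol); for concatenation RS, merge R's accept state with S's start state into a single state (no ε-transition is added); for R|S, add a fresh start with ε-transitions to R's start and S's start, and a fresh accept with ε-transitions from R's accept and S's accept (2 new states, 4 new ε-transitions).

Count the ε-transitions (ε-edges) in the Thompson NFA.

4

Building bottom-up:
Each of the 3 symbol leaves contributes 0 ε-transitions.
  ab → 0 ε-transitions
  b|ab → 4 ε-transitions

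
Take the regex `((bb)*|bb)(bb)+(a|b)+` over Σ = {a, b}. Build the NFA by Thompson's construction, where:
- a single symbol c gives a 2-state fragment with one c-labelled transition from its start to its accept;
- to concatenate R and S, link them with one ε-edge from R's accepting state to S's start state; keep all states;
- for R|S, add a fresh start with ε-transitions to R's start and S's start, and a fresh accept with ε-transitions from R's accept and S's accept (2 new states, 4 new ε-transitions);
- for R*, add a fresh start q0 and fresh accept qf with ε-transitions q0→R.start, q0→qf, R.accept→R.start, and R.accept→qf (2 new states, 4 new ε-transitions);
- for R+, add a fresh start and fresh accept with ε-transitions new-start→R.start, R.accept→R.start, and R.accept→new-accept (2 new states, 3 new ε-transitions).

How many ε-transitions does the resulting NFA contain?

Per subexpression:
Each of the 8 symbol leaves contributes 0 ε-transitions.
  bb → 1 ε-transition
  (bb)* → 5 ε-transitions
  bb → 1 ε-transition
  (bb)*|bb → 10 ε-transitions
  bb → 1 ε-transition
  (bb)+ → 4 ε-transitions
  a|b → 4 ε-transitions
  (a|b)+ → 7 ε-transitions
  ((bb)*|bb)(bb)+(a|b)+ → 23 ε-transitions

23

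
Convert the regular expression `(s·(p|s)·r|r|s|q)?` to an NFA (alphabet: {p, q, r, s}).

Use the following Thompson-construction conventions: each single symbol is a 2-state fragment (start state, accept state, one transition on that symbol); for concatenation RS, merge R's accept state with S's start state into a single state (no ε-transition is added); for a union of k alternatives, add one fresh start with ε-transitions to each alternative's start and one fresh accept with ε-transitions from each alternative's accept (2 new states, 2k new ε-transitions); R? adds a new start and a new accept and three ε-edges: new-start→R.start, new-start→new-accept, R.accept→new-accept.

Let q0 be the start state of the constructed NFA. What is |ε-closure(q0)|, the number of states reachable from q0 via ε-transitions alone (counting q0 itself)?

7

Work bottom-up. For each fragment F, track |ε-closure(F.start)| and whether F's accept lies in that closure (i.e. whether F accepts ε). A single-symbol fragment has closure size 1 and does not accept ε.
  p|s : new start ε-reaches every alternative's start; none of them accept ε, so the new accept is not reached: |closure| = 1 + 1 + 1 = 3
  s·(p|s)·r : |closure| equals the left operand's closure size = 1 (its accept is not ε-reachable, so the closure stops there)
  s·(p|s)·r|r|s|q : |closure| = 1 + 1 + 1 + 1 + 1 = 5 (the new accept is not ε-reachable since no branch accepts ε)
  (s·(p|s)·r|r|s|q)? : new start has ε-edges to the inner start and to the new accept, so |closure| = 2 + 5 = 7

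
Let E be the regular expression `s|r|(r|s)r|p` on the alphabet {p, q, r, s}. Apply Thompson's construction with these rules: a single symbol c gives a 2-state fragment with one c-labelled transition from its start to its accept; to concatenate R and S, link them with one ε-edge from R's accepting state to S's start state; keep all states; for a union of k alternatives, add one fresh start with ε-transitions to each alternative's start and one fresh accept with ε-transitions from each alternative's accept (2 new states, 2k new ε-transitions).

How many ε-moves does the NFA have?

Recursing over subexpressions:
Each of the 6 symbol leaves contributes 0 ε-transitions.
  r|s → 4 ε-transitions
  (r|s)r → 5 ε-transitions
  s|r|(r|s)r|p → 13 ε-transitions

13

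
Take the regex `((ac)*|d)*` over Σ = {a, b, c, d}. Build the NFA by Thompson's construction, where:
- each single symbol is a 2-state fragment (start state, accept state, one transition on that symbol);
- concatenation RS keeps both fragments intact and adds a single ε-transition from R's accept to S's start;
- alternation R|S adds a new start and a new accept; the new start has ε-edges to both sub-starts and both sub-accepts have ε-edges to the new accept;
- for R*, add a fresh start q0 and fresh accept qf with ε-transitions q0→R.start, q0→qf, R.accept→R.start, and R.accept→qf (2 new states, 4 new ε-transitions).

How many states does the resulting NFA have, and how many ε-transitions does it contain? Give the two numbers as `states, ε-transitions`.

By structural recursion:
Each of the 3 symbol leaves contributes 2 states and 0 ε-transitions.
  ac : 4 states, 1 ε-transition
  (ac)* : 6 states, 5 ε-transitions
  (ac)*|d : 10 states, 9 ε-transitions
  ((ac)*|d)* : 12 states, 13 ε-transitions

12, 13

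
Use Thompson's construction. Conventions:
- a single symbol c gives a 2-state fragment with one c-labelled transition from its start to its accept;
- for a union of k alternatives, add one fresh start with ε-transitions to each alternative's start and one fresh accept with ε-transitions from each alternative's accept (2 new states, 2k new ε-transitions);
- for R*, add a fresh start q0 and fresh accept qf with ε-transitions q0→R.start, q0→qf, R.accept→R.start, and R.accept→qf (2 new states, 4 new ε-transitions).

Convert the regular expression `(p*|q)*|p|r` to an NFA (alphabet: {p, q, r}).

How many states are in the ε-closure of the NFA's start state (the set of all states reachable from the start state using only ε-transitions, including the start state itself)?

12

Work bottom-up. For each fragment F, track |ε-closure(F.start)| and whether F's accept lies in that closure (i.e. whether F accepts ε). A single-symbol fragment has closure size 1 and does not accept ε.
  p* → the star's fresh start ε-reaches both the body's start and the fresh accept: C = 2 + 1 = 3
  p*|q → C = 1 (new start) + (3 + 1) + 1 (new accept, since some branch ε-reaches its own accept) = 6
  (p*|q)* → the star's fresh start ε-reaches both the body's start and the fresh accept: C = 2 + 6 = 8
  (p*|q)*|p|r → new start ε-reaches every alternative's start; at least one alternative accepts ε, so the union's new accept is reached too: C = 1 + 8 + 1 + 1 + 1 = 12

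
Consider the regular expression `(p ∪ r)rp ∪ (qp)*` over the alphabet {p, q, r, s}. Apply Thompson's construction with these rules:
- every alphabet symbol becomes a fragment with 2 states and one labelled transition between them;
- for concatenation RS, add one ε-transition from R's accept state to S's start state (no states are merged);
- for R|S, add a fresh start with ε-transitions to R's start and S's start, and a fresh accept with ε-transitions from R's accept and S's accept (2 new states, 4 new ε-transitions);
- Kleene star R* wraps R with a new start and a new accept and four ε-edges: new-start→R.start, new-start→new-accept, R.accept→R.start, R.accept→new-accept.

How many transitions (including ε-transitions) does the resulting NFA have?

By structural recursion:
Each of the 6 symbol leaves contributes 1 transition (1 symbol, 0 ε).
  p ∪ r = 6 transitions (2 symbol, 4 ε)
  (p ∪ r)rp = 10 transitions (4 symbol, 6 ε)
  qp = 3 transitions (2 symbol, 1 ε)
  (qp)* = 7 transitions (2 symbol, 5 ε)
  (p ∪ r)rp ∪ (qp)* = 21 transitions (6 symbol, 15 ε)

21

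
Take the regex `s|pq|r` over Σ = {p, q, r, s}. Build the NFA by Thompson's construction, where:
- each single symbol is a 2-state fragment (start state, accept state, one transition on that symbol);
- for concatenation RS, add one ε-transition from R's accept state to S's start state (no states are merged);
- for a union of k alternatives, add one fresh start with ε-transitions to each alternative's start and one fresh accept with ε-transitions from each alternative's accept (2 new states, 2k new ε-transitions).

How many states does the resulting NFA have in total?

10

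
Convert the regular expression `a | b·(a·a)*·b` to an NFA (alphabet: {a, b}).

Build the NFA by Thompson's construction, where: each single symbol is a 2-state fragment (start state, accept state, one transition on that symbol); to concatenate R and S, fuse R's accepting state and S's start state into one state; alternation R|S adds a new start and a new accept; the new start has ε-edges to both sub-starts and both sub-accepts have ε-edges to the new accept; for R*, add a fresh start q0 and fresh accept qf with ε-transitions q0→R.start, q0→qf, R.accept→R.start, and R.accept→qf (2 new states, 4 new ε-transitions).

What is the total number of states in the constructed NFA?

Bottom-up over the parse tree:
Each of the 5 symbol leaves contributes a 2-state fragment.
  a·a — 3 states
  (a·a)* — 5 states
  b·(a·a)*·b — 7 states
  a | b·(a·a)*·b — 11 states

11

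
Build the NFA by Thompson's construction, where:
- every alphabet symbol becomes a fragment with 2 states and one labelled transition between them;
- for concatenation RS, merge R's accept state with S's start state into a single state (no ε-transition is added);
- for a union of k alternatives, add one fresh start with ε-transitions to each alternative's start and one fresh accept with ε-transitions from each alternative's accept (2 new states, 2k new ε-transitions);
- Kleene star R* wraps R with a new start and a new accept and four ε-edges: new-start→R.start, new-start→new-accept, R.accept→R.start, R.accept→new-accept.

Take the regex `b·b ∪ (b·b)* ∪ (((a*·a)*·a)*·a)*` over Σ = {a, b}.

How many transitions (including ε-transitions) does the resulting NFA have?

34

Recursing over subexpressions:
Each of the 8 symbol leaves contributes 1 transition (1 symbol, 0 ε).
  b·b → 2 transitions (2 symbol, 0 ε)
  b·b → 2 transitions (2 symbol, 0 ε)
  (b·b)* → 6 transitions (2 symbol, 4 ε)
  a* → 5 transitions (1 symbol, 4 ε)
  a*·a → 6 transitions (2 symbol, 4 ε)
  (a*·a)* → 10 transitions (2 symbol, 8 ε)
  (a*·a)*·a → 11 transitions (3 symbol, 8 ε)
  ((a*·a)*·a)* → 15 transitions (3 symbol, 12 ε)
  ((a*·a)*·a)*·a → 16 transitions (4 symbol, 12 ε)
  (((a*·a)*·a)*·a)* → 20 transitions (4 symbol, 16 ε)
  b·b ∪ (b·b)* ∪ (((a*·a)*·a)*·a)* → 34 transitions (8 symbol, 26 ε)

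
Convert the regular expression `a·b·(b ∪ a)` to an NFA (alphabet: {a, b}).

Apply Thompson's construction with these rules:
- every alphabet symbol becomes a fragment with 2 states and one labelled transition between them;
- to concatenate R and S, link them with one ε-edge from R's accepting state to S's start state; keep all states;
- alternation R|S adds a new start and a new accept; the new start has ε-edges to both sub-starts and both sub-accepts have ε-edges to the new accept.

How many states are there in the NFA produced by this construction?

Bottom-up over the parse tree:
Each of the 4 symbol leaves contributes a 2-state fragment.
  b ∪ a : 6 states
  a·b·(b ∪ a) : 10 states

10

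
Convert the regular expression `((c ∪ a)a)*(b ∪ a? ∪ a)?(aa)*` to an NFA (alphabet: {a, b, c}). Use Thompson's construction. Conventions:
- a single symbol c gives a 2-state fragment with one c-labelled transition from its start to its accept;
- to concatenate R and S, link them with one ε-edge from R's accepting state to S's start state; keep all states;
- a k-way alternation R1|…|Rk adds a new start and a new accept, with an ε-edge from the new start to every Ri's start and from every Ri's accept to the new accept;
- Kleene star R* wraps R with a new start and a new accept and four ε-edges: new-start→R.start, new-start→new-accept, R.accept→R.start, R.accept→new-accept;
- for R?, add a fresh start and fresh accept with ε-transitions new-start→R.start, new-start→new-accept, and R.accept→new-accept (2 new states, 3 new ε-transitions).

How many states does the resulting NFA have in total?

Recursing over subexpressions:
Each of the 8 symbol leaves contributes a 2-state fragment.
  c ∪ a — 6 states
  (c ∪ a)a — 8 states
  ((c ∪ a)a)* — 10 states
  a? — 4 states
  b ∪ a? ∪ a — 10 states
  (b ∪ a? ∪ a)? — 12 states
  aa — 4 states
  (aa)* — 6 states
  ((c ∪ a)a)*(b ∪ a? ∪ a)?(aa)* — 28 states

28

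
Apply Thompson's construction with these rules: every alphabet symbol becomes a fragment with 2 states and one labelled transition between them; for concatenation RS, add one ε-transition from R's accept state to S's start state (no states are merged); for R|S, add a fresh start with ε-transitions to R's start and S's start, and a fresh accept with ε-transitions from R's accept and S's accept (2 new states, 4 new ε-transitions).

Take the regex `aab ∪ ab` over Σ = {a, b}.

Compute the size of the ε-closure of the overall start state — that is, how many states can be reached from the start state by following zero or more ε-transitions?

3

Let C(F) = |ε-closure(F.start)| within fragment F, and note whether F accepts ε. Symbol fragments have C = 1 and do not accept ε. Then:
  aab → same as the first factor's closure: C = 1
  ab → C equals the left operand's closure size = 1 (its accept is not ε-reachable, so the closure stops there)
  aab ∪ ab → new start ε-reaches every alternative's start; none of them accept ε, so the new accept is not reached: C = 1 + 1 + 1 = 3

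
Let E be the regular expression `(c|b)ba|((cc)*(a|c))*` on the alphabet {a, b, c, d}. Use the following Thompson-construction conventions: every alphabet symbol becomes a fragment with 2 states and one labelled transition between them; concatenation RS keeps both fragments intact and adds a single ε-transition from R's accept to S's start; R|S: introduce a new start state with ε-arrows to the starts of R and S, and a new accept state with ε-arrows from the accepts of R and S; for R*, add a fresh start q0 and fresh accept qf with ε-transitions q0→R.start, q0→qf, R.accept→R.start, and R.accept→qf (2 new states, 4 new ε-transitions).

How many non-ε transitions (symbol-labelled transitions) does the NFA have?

8

By structural recursion:
Each of the 8 symbol leaves contributes exactly 1 symbol transition.
  c|b : 2 symbol transitions
  (c|b)ba : 4 symbol transitions
  cc : 2 symbol transitions
  (cc)* : 2 symbol transitions
  a|c : 2 symbol transitions
  (cc)*(a|c) : 4 symbol transitions
  ((cc)*(a|c))* : 4 symbol transitions
  (c|b)ba|((cc)*(a|c))* : 8 symbol transitions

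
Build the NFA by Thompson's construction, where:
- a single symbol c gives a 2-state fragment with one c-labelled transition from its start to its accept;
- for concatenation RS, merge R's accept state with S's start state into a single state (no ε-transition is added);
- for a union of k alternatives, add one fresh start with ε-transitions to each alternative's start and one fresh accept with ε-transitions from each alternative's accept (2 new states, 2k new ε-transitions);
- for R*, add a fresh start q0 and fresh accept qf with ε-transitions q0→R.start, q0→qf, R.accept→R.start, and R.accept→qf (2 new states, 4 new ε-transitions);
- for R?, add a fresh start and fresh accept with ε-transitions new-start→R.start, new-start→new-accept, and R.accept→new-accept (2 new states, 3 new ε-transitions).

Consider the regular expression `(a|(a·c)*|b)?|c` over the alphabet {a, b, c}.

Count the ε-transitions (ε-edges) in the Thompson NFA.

17

Per subexpression:
Each of the 5 symbol leaves contributes 0 ε-transitions.
  a·c → 0 ε-transitions
  (a·c)* → 4 ε-transitions
  a|(a·c)*|b → 10 ε-transitions
  (a|(a·c)*|b)? → 13 ε-transitions
  (a|(a·c)*|b)?|c → 17 ε-transitions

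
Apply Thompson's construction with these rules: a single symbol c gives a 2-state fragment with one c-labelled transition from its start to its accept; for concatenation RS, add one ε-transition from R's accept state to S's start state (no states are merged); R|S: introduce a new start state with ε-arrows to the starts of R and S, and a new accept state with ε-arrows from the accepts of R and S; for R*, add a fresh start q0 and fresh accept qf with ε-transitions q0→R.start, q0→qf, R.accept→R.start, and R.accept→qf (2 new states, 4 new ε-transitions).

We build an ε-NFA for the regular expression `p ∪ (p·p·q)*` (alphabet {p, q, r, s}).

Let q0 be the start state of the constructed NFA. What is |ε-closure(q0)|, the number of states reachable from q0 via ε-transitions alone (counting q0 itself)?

6

Compute the ε-closure size of each fragment's start state recursively; a symbol fragment's start has no outgoing ε-edge, so its closure is just itself (size 1).
  p·p·q — C equals the left operand's closure size = 1 (its accept is not ε-reachable, so the closure stops there)
  (p·p·q)* — C = 1 (new start) + 1 (body) + 1 (new accept) = 3
  p ∪ (p·p·q)* — C = 1 (new start) + (1 + 3) + 1 (new accept, since some branch ε-reaches its own accept) = 6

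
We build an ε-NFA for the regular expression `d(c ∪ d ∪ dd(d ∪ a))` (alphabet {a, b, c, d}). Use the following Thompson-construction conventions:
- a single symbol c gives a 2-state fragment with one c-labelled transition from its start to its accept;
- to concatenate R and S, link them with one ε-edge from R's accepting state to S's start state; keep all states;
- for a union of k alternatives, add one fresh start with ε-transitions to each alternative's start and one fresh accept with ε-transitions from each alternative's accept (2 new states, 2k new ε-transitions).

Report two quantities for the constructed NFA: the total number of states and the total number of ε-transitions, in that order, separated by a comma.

18, 13

Bottom-up over the parse tree:
Each of the 7 symbol leaves contributes 2 states and 0 ε-transitions.
  d ∪ a = 6 states, 4 ε-transitions
  dd(d ∪ a) = 10 states, 6 ε-transitions
  c ∪ d ∪ dd(d ∪ a) = 16 states, 12 ε-transitions
  d(c ∪ d ∪ dd(d ∪ a)) = 18 states, 13 ε-transitions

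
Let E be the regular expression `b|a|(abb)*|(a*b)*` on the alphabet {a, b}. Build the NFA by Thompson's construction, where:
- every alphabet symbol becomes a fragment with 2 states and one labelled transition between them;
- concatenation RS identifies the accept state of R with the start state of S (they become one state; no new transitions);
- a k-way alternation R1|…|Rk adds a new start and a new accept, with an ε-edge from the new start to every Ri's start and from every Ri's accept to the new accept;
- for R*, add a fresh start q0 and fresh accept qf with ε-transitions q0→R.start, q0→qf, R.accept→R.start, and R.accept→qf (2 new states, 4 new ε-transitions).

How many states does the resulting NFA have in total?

19

Recursing over subexpressions:
Each of the 7 symbol leaves contributes a 2-state fragment.
  abb = 4 states
  (abb)* = 6 states
  a* = 4 states
  a*b = 5 states
  (a*b)* = 7 states
  b|a|(abb)*|(a*b)* = 19 states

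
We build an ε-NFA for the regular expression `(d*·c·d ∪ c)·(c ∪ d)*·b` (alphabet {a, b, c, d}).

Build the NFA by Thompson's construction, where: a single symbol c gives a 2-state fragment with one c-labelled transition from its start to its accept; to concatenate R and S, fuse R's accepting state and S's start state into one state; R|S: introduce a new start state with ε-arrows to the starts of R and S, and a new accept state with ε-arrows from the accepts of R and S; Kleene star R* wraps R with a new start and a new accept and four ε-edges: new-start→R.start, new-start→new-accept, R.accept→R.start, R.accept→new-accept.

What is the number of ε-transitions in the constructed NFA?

Building bottom-up:
Each of the 7 symbol leaves contributes 0 ε-transitions.
  d* : 4 ε-transitions
  d*·c·d : 4 ε-transitions
  d*·c·d ∪ c : 8 ε-transitions
  c ∪ d : 4 ε-transitions
  (c ∪ d)* : 8 ε-transitions
  (d*·c·d ∪ c)·(c ∪ d)*·b : 16 ε-transitions

16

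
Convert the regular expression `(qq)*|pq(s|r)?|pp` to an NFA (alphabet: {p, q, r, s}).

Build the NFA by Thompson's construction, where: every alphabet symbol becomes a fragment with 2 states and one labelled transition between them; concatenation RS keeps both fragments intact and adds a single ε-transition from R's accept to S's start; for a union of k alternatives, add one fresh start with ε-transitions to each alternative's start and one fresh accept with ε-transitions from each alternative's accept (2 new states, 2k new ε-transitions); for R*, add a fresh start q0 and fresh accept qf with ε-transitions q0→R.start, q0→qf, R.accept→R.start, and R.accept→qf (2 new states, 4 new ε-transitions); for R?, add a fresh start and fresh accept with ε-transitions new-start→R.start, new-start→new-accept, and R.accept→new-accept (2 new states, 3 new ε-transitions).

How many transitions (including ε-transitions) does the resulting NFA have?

Bottom-up over the parse tree:
Each of the 8 symbol leaves contributes 1 transition (1 symbol, 0 ε).
  qq — 3 transitions (2 symbol, 1 ε)
  (qq)* — 7 transitions (2 symbol, 5 ε)
  s|r — 6 transitions (2 symbol, 4 ε)
  (s|r)? — 9 transitions (2 symbol, 7 ε)
  pq(s|r)? — 13 transitions (4 symbol, 9 ε)
  pp — 3 transitions (2 symbol, 1 ε)
  (qq)*|pq(s|r)?|pp — 29 transitions (8 symbol, 21 ε)

29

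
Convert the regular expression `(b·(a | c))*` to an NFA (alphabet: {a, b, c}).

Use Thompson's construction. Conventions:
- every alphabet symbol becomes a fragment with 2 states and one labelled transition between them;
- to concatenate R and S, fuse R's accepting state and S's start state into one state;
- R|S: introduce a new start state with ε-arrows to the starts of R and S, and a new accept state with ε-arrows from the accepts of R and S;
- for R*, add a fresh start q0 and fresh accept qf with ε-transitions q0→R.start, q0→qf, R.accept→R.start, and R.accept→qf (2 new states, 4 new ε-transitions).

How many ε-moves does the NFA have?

8

Bottom-up over the parse tree:
Each of the 3 symbol leaves contributes 0 ε-transitions.
  a | c = 4 ε-transitions
  b·(a | c) = 4 ε-transitions
  (b·(a | c))* = 8 ε-transitions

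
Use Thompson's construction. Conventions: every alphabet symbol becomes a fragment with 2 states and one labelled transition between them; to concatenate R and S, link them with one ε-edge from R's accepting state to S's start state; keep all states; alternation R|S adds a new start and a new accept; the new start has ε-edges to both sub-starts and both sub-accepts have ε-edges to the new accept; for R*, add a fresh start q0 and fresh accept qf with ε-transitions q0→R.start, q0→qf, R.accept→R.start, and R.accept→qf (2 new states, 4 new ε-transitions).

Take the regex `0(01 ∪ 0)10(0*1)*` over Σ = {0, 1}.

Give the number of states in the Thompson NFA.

22

Bottom-up over the parse tree:
Each of the 8 symbol leaves contributes a 2-state fragment.
  01 → 4 states
  01 ∪ 0 → 8 states
  0* → 4 states
  0*1 → 6 states
  (0*1)* → 8 states
  0(01 ∪ 0)10(0*1)* → 22 states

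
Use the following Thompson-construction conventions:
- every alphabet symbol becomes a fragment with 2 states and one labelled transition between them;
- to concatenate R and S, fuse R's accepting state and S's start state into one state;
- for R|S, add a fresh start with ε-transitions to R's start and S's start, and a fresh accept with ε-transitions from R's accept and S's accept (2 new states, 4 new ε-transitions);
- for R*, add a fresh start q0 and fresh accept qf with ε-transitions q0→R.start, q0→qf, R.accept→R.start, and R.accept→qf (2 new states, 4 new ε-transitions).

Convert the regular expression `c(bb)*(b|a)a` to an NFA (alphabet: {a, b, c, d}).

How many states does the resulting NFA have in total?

Recursing over subexpressions:
Each of the 6 symbol leaves contributes a 2-state fragment.
  bb — 3 states
  (bb)* — 5 states
  b|a — 6 states
  c(bb)*(b|a)a — 12 states

12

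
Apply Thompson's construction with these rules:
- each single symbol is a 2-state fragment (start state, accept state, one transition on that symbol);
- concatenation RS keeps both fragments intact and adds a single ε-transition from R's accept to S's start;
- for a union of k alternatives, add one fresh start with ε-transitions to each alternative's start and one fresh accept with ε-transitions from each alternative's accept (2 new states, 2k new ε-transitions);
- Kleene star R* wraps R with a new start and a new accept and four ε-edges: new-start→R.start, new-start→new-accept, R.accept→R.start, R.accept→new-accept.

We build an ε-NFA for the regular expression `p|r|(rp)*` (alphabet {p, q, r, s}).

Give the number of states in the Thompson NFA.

12

Per subexpression:
Each of the 4 symbol leaves contributes a 2-state fragment.
  rp — 4 states
  (rp)* — 6 states
  p|r|(rp)* — 12 states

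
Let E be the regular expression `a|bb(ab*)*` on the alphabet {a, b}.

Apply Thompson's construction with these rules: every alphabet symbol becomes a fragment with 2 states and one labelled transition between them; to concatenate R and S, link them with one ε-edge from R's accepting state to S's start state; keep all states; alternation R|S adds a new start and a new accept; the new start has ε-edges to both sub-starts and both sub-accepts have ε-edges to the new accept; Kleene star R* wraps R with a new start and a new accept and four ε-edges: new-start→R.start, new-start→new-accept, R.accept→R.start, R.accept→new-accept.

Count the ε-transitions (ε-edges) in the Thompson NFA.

15

By structural recursion:
Each of the 5 symbol leaves contributes 0 ε-transitions.
  b* = 4 ε-transitions
  ab* = 5 ε-transitions
  (ab*)* = 9 ε-transitions
  bb(ab*)* = 11 ε-transitions
  a|bb(ab*)* = 15 ε-transitions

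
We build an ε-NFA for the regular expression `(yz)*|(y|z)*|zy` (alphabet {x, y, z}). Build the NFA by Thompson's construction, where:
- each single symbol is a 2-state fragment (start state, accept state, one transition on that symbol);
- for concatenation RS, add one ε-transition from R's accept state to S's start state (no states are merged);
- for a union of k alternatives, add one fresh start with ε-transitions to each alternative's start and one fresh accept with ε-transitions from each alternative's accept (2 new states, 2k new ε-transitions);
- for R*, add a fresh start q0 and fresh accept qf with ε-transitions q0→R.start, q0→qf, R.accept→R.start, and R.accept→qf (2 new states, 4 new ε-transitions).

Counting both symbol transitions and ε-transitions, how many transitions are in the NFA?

Building bottom-up:
Each of the 6 symbol leaves contributes 1 transition (1 symbol, 0 ε).
  yz = 3 transitions (2 symbol, 1 ε)
  (yz)* = 7 transitions (2 symbol, 5 ε)
  y|z = 6 transitions (2 symbol, 4 ε)
  (y|z)* = 10 transitions (2 symbol, 8 ε)
  zy = 3 transitions (2 symbol, 1 ε)
  (yz)*|(y|z)*|zy = 26 transitions (6 symbol, 20 ε)

26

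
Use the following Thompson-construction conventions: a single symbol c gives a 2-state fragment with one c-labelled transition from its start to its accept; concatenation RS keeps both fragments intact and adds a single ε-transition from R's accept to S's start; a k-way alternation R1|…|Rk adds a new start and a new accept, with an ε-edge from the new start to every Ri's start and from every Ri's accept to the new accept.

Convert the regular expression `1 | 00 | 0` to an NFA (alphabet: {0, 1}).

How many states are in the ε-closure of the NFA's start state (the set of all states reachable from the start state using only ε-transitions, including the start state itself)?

4

Let C(F) = |ε-closure(F.start)| within fragment F, and note whether F accepts ε. Symbol fragments have C = 1 and do not accept ε. Then:
  00 → C equals the left operand's closure size = 1 (its accept is not ε-reachable, so the closure stops there)
  1 | 00 | 0 → C = 1 + 1 + 1 + 1 = 4 (the new accept is not ε-reachable since no branch accepts ε)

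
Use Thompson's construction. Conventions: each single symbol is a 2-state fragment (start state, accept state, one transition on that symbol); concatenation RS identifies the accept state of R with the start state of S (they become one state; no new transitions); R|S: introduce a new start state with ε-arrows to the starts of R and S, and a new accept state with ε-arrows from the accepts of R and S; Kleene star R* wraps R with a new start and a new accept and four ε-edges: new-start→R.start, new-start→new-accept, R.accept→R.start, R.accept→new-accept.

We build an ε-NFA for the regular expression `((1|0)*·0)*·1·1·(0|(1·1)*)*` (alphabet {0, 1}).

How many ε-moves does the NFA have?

Recursing over subexpressions:
Each of the 8 symbol leaves contributes 0 ε-transitions.
  1|0 — 4 ε-transitions
  (1|0)* — 8 ε-transitions
  (1|0)*·0 — 8 ε-transitions
  ((1|0)*·0)* — 12 ε-transitions
  1·1 — 0 ε-transitions
  (1·1)* — 4 ε-transitions
  0|(1·1)* — 8 ε-transitions
  (0|(1·1)*)* — 12 ε-transitions
  ((1|0)*·0)*·1·1·(0|(1·1)*)* — 24 ε-transitions

24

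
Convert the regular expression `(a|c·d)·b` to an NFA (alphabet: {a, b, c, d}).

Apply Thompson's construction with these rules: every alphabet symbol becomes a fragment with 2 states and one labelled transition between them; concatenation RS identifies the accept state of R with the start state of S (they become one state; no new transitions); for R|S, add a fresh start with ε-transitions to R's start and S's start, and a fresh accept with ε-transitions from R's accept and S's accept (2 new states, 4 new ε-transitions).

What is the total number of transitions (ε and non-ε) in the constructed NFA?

8

Per subexpression:
Each of the 4 symbol leaves contributes 1 transition (1 symbol, 0 ε).
  c·d → 2 transitions (2 symbol, 0 ε)
  a|c·d → 7 transitions (3 symbol, 4 ε)
  (a|c·d)·b → 8 transitions (4 symbol, 4 ε)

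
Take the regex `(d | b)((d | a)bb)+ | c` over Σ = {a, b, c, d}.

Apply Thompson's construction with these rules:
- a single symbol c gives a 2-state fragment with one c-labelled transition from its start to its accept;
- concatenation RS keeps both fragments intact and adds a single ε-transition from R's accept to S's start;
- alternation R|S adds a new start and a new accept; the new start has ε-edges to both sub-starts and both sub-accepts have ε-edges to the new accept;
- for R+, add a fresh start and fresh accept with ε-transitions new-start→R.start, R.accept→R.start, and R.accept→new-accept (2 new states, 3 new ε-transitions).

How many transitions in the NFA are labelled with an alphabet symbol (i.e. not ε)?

Building bottom-up:
Each of the 7 symbol leaves contributes exactly 1 symbol transition.
  d | b — 2 symbol transitions
  d | a — 2 symbol transitions
  (d | a)bb — 4 symbol transitions
  ((d | a)bb)+ — 4 symbol transitions
  (d | b)((d | a)bb)+ — 6 symbol transitions
  (d | b)((d | a)bb)+ | c — 7 symbol transitions

7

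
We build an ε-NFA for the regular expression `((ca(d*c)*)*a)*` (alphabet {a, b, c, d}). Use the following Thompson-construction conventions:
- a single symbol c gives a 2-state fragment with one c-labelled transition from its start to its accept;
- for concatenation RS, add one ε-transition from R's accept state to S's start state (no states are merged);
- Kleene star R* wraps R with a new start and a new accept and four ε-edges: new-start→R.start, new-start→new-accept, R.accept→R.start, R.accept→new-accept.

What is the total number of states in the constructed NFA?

18

Recursing over subexpressions:
Each of the 5 symbol leaves contributes a 2-state fragment.
  d* : 4 states
  d*c : 6 states
  (d*c)* : 8 states
  ca(d*c)* : 12 states
  (ca(d*c)*)* : 14 states
  (ca(d*c)*)*a : 16 states
  ((ca(d*c)*)*a)* : 18 states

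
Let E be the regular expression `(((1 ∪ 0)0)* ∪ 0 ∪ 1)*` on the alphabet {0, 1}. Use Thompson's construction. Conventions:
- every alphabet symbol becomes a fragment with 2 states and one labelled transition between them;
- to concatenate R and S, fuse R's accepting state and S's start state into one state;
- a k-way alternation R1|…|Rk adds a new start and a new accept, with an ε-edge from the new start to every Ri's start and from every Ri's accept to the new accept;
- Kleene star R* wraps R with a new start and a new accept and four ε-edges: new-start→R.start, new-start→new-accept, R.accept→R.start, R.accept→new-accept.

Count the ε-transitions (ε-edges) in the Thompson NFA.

Per subexpression:
Each of the 5 symbol leaves contributes 0 ε-transitions.
  1 ∪ 0 — 4 ε-transitions
  (1 ∪ 0)0 — 4 ε-transitions
  ((1 ∪ 0)0)* — 8 ε-transitions
  ((1 ∪ 0)0)* ∪ 0 ∪ 1 — 14 ε-transitions
  (((1 ∪ 0)0)* ∪ 0 ∪ 1)* — 18 ε-transitions

18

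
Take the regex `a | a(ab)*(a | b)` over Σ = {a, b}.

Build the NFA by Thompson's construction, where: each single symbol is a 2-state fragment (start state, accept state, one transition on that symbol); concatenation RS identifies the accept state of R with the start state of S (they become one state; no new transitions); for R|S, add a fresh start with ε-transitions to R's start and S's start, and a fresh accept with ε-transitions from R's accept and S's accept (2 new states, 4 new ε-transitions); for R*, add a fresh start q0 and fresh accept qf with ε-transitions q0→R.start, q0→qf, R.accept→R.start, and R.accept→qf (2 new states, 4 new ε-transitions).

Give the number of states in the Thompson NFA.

Building bottom-up:
Each of the 6 symbol leaves contributes a 2-state fragment.
  ab → 3 states
  (ab)* → 5 states
  a | b → 6 states
  a(ab)*(a | b) → 11 states
  a | a(ab)*(a | b) → 15 states

15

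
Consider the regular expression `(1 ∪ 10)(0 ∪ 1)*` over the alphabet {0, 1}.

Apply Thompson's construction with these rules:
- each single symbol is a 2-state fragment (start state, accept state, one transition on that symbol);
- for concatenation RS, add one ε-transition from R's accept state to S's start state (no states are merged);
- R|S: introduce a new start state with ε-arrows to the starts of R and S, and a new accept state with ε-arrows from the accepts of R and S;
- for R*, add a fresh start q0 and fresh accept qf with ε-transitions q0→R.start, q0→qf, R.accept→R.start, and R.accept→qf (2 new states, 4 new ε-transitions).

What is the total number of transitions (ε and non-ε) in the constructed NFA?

19

Bottom-up over the parse tree:
Each of the 5 symbol leaves contributes 1 transition (1 symbol, 0 ε).
  10 — 3 transitions (2 symbol, 1 ε)
  1 ∪ 10 — 8 transitions (3 symbol, 5 ε)
  0 ∪ 1 — 6 transitions (2 symbol, 4 ε)
  (0 ∪ 1)* — 10 transitions (2 symbol, 8 ε)
  (1 ∪ 10)(0 ∪ 1)* — 19 transitions (5 symbol, 14 ε)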